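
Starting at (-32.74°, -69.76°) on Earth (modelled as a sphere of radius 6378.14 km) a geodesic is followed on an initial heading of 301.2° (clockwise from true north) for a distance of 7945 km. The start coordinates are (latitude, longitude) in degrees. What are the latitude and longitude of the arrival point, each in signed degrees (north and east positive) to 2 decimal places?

13.89°, -126.37°

Angular distance δ = d/R = 7945/6378.14 = 1.24566 rad; initial bearing θ = 5.2569 rad.
sin φ₂ = sin φ₁ cos δ + cos φ₁ sin δ cos θ = (-0.5408)(0.3194) + (0.8411)(0.9476)(0.5180) = 0.2401, so φ₂ = 13.89°.
Δλ = atan2(sin θ sin δ cos φ₁, cos δ − sin φ₁ sin φ₂) = atan2(-0.6818, 0.4493) = -56.614°.
λ₂ = -69.760° − 56.614° = -126.37°.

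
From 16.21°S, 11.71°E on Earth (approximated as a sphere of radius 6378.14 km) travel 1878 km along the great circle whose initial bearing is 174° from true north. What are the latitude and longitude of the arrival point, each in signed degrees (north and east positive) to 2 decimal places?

Angular distance δ = d/R = 1878/6378.14 = 0.29444 rad; initial bearing θ = 3.0369 rad.
sin φ₂ = sin φ₁ cos δ + cos φ₁ sin δ cos θ = (-0.2792)(0.9570) + (0.9602)(0.2902)(-0.9945) = -0.5443, so φ₂ = -32.98°.
Δλ = atan2(sin θ sin δ cos φ₁, cos δ − sin φ₁ sin φ₂) = atan2(0.0291, 0.8050) = 2.072°.
λ₂ = 11.710° + 2.072° = 13.78°.

-32.98°, 13.78°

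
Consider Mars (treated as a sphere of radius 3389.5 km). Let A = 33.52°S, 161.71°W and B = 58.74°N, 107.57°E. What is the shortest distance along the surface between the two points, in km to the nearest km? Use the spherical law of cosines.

7012 km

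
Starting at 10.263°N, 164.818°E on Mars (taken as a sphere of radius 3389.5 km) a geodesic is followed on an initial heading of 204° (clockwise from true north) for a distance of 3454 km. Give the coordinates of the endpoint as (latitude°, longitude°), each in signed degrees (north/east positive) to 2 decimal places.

Angular distance δ = d/R = 3454/3389.5 = 1.01903 rad; initial bearing θ = 3.5605 rad.
sin φ₂ = sin φ₁ cos δ + cos φ₁ sin δ cos θ = (0.1782)(0.5242) + (0.9840)(0.8516)(-0.9135) = -0.6721, so φ₂ = -42.23°.
Δλ = atan2(sin θ sin δ cos φ₁, cos δ − sin φ₁ sin φ₂) = atan2(-0.3408, 0.6439) = -27.892°.
λ₂ = 164.818° − 27.892° = 136.93°.

-42.23°, 136.93°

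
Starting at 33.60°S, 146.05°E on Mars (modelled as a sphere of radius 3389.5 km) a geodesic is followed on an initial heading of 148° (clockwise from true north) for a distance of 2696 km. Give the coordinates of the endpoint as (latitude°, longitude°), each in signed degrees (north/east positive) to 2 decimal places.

Angular distance δ = d/R = 2696/3389.5 = 0.79540 rad; initial bearing θ = 2.5831 rad.
sin φ₂ = sin φ₁ cos δ + cos φ₁ sin δ cos θ = (-0.5534)(0.7000) + (0.8329)(0.7141)(-0.8480) = -0.8918, so φ₂ = -63.10°.
Δλ = atan2(sin θ sin δ cos φ₁, cos δ − sin φ₁ sin φ₂) = atan2(0.3152, 0.2065) = 56.773°.
λ₂ = 146.050° + 56.773° = 202.82° → -157.18° after wrapping to (−180°, 180°].

-63.10°, -157.18°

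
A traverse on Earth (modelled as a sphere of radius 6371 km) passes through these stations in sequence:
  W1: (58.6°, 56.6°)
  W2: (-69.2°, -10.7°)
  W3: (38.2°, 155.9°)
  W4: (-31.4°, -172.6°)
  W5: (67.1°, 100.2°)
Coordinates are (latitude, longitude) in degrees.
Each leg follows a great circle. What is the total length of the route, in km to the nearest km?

53143 km

Leg W1→W2: central angle 2.3840 rad, distance 15188.7 km.
Leg W2→W3: central angle 2.5860 rad, distance 16475.2 km.
Leg W3→W4: central angle 1.3184 rad, distance 8399.5 km.
Leg W4→W5: central angle 2.0530 rad, distance 13079.6 km.
Total: 15188.7 + 16475.2 + 8399.5 + 13079.6 ≈ 53143 km.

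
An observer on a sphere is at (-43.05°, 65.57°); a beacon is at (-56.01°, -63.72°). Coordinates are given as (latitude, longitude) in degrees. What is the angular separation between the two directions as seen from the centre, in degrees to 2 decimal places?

72.10°

Let φ₁ = -0.7514 rad, φ₂ = -0.9776 rad, and Δλ = -2.2565 rad.
Haversine: a = sin²(Δφ/2) + cos φ₁ cos φ₂ sin²(Δλ/2) = 0.0127 + (0.7308)(0.5590)(0.8166) = 0.34635.
Central angle c = 2·arcsin(√a) = 1.25844 rad.
So the angular separation is 72.10°.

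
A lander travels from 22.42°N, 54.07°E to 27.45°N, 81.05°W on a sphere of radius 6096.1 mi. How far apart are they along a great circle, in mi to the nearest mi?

12121 mi

With latitudes φ₁ = 22.420°, φ₂ = 27.450° and longitude difference Δλ = -135.120°:
Haversine: a = sin²(Δφ/2) + cos φ₁ cos φ₂ sin²(Δλ/2) = 0.0019 + (0.9244)(0.8874)(0.8543) = 0.70273.
Central angle c = 2·arcsin(√a) = 1.98829 rad.
Distance = R·c = 6096.1 × 1.9883 ≈ 12121 mi.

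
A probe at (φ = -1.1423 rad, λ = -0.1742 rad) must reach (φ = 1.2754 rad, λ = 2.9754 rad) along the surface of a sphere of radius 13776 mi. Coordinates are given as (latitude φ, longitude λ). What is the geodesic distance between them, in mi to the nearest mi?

In radians: φ₁ = -1.1423, φ₂ = 1.2754, Δλ = -179.541° = -3.1336 rad.
Haversine: a = sin²(Δφ/2) + cos φ₁ cos φ₂ sin²(Δλ/2) = 0.8746 + (0.4155)(0.2911)(1.0000) = 0.99558.
Central angle c = 2·arcsin(√a) = 3.00846 rad.
Distance = R·c = 13776 × 3.0085 ≈ 41445 mi.

41445 mi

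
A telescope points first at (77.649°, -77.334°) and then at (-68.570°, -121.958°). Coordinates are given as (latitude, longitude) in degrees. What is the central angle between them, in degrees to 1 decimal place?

Let φ₁ = 1.3552 rad, φ₂ = -1.1968 rad, and Δλ = -0.7788 rad.
Haversine: a = sin²(Δφ/2) + cos φ₁ cos φ₂ sin²(Δλ/2) = 0.9156 + (0.2139)(0.3654)(0.1441) = 0.92685.
Central angle c = 2·arcsin(√a) = 2.59384 rad.
So the angular separation is 148.6°.

148.6°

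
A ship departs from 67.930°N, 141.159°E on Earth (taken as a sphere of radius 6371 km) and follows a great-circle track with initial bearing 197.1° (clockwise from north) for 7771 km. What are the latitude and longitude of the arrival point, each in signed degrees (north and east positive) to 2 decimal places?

-1.06°, 125.13°

Angular distance δ = d/R = 7771/6371 = 1.21975 rad; initial bearing θ = 3.4400 rad.
sin φ₂ = sin φ₁ cos δ + cos φ₁ sin δ cos θ = (0.9267)(0.3439) + (0.3757)(0.9390)(-0.9558) = -0.0185, so φ₂ = -1.06°.
Δλ = atan2(sin θ sin δ cos φ₁, cos δ − sin φ₁ sin φ₂) = atan2(-0.1037, 0.3611) = -16.031°.
λ₂ = 141.159° − 16.031° = 125.13°.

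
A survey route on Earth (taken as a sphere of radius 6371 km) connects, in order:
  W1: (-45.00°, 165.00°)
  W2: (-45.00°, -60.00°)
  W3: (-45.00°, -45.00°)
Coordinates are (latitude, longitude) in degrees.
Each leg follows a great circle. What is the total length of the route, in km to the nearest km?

Leg W1→W2: central angle 1.4238 rad, distance 9071.2 km.
Leg W2→W3: central angle 0.1849 rad, distance 1177.7 km.
Total: 9071.2 + 1177.7 ≈ 10249 km.

10249 km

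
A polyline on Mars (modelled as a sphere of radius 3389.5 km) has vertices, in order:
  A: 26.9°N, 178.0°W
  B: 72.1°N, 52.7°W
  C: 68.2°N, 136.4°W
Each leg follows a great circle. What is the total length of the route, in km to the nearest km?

5949 km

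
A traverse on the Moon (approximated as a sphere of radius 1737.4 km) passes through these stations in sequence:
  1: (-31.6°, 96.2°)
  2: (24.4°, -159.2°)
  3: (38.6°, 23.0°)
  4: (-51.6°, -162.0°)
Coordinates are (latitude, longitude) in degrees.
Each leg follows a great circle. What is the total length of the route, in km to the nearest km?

12064 km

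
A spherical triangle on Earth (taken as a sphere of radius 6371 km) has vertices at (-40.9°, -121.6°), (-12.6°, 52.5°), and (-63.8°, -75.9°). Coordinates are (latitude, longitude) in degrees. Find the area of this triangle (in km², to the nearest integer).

14237555 km²

Side lengths (central angles): a = 1.6428, b = 0.6084, c = 2.2030 rad; semiperimeter s = 2.2271.
By l'Huilier's theorem, tan(E/4) = √[tan(s/2) tan((s−a)/2) tan((s−b)/2) tan((s−c)/2)], giving spherical excess E = 0.3508 rad.
Area = E·R² = 0.3508 × (6371)² ≈ 14237555 km².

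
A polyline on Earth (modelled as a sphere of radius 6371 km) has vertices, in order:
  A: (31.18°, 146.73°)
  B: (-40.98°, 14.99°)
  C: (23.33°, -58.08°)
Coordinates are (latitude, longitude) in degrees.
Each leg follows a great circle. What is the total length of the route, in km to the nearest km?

25978 km

Leg A→B: central angle 2.4489 rad, distance 15601.9 km.
Leg B→C: central angle 1.6287 rad, distance 10376.3 km.
Total: 15601.9 + 10376.3 ≈ 25978 km.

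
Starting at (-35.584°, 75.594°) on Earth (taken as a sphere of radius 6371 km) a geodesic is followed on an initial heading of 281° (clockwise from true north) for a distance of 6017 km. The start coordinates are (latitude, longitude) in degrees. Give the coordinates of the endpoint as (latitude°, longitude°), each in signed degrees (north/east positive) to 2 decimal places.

Angular distance δ = d/R = 6017/6371 = 0.94444 rad; initial bearing θ = 4.9044 rad.
sin φ₂ = sin φ₁ cos δ + cos φ₁ sin δ cos θ = (-0.5819)(0.5862) + (0.8133)(0.8102)(0.1908) = -0.2154, so φ₂ = -12.44°.
Δλ = atan2(sin θ sin δ cos φ₁, cos δ − sin φ₁ sin φ₂) = atan2(-0.6468, 0.4609) = -54.528°.
λ₂ = 75.594° − 54.528° = 21.07°.

-12.44°, 21.07°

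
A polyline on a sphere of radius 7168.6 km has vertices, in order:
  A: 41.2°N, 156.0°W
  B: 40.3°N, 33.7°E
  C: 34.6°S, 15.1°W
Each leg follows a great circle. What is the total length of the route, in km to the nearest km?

Leg A→B: central angle 1.7109 rad, distance 12264.5 km.
Leg B→C: central angle 1.5245 rad, distance 10928.8 km.
Total: 12264.5 + 10928.8 ≈ 23193 km.

23193 km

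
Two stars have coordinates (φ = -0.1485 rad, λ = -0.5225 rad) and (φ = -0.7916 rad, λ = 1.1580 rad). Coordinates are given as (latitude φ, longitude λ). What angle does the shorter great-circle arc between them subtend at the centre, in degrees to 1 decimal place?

88.3°

Let φ₁ = -0.1485 rad, φ₂ = -0.7916 rad, and Δλ = 1.6805 rad.
cos c = sin φ₁ sin φ₂ + cos φ₁ cos φ₂ cos Δλ = (-0.1480)(-0.7115) + (0.9890)(0.7027)(-0.1095) = 0.02918,
so c = arccos(0.02918) = 1.54161 rad.
So the angular separation is 88.3°.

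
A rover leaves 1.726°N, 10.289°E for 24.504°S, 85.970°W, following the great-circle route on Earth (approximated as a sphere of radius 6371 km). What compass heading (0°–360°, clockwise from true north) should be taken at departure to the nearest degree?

With φ₁ = 0.0301, φ₂ = -0.4277, Δλ = -1.6800 rad, the forward-azimuth formula gives
θ = atan2( sin Δλ cos φ₂ , cos φ₁ sin φ₂ − sin φ₁ cos φ₂ cos Δλ ) = atan2(-0.9045, -0.4116) = -114.47°.
Adding 360° brings this into [0°, 360°): 246°.

246°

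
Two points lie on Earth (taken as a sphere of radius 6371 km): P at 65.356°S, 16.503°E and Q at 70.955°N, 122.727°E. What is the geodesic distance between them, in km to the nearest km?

17101 km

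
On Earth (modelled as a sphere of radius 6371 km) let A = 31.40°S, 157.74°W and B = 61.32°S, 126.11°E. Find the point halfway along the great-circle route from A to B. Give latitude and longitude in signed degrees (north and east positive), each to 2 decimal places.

-52.46°, 176.57°

The central angle between A and B is δ = 0.9823 rad.
With f = 0.5, the slerp weights are sin((1−f)δ)/sin δ = 0.5670 and sin(fδ)/sin δ = 0.5670.
Weighted sum of the unit vectors: (0.5670)·(-0.7899,-0.3233,-0.5210) + (0.5670)·(-0.2828,0.3877,-0.8773) = (-0.6083, 0.0365, -0.7929).
Converting back: φ = atan2(z, √(x²+y²)) = -52.46°, λ = atan2(y, x) = 176.57°.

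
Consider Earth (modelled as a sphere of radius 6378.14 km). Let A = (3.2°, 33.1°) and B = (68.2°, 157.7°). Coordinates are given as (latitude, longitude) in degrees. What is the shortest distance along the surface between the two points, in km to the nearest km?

11035 km

With latitudes φ₁ = 3.200°, φ₂ = 68.200° and longitude difference Δλ = 124.600°:
cos c = sin φ₁ sin φ₂ + cos φ₁ cos φ₂ cos Δλ = (0.0558)(0.9285) + (0.9984)(0.3714)(-0.5678) = -0.15872,
so c = arccos(-0.15872) = 1.73019 rad.
Distance = R·c = 6378.14 × 1.7302 ≈ 11035 km.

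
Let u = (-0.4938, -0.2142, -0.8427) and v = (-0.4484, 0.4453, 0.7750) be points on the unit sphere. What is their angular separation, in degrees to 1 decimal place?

121.8°

u·v = -0.5271; |u| = 0.9999, |v| = 1.0000.
cos θ = (u·v)/(|u||v|) = -0.5271, so θ = 121.8°.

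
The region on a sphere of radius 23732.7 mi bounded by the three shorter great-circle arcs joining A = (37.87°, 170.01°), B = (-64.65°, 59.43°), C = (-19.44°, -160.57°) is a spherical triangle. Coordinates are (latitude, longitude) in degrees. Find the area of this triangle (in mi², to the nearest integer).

746845013 mi²

Side lengths (central angles): a = 1.5793, b = 1.1106, c = 2.3098 rad; semiperimeter s = 2.4999.
By l'Huilier's theorem, tan(E/4) = √[tan(s/2) tan((s−a)/2) tan((s−b)/2) tan((s−c)/2)], giving spherical excess E = 1.3260 rad.
Area = E·R² = 1.3260 × (23732.7)² ≈ 746845013 mi².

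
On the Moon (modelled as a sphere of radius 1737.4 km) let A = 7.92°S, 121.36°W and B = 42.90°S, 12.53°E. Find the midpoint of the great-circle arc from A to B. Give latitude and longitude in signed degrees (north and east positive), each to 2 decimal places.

The central angle between A and B is δ = 1.9924 rad.
With f = 0.5, the slerp weights are sin((1−f)δ)/sin δ = 0.9200 and sin(fδ)/sin δ = 0.9200.
Weighted sum of the unit vectors: (0.9200)·(-0.5154,-0.8458,-0.1378) + (0.9200)·(0.7151,0.1589,-0.6807) = (0.1837, -0.6319, -0.7530).
Converting back: φ = atan2(z, √(x²+y²)) = -48.85°, λ = atan2(y, x) = -73.79°.

-48.85°, -73.79°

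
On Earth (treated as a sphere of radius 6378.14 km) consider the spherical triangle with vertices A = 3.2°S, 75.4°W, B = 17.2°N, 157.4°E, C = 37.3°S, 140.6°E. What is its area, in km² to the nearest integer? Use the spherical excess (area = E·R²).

Side lengths (central angles): a = 0.9905, b = 2.2252, c = 2.2058 rad; semiperimeter s = 2.7108.
By l'Huilier's theorem, tan(E/4) = √[tan(s/2) tan((s−a)/2) tan((s−b)/2) tan((s−c)/2)], giving spherical excess E = 2.1097 rad.
Area = E·R² = 2.1097 × (6378.14)² ≈ 85823629 km².

85823629 km²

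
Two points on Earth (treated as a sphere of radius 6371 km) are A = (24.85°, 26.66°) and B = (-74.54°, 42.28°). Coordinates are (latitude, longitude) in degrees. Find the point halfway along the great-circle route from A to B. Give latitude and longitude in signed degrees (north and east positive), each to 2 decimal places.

Central angle δ = 1.7437 rad. Interpolating on the sphere with fraction f = 0.5:
P = [sin((1−f)δ)·A + sin(fδ)·B] / sin δ = 0.7771·A + 0.7771·B in Cartesian coordinates,
giving P = (0.7835, 0.4558, -0.4224), i.e. latitude -24.99°, longitude 30.19°.

-24.99°, 30.19°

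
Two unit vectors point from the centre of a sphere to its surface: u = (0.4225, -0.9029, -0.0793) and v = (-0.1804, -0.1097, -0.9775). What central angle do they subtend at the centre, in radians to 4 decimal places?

u·v = 0.1003; |u| = 1.0000, |v| = 1.0000.
cos θ = (u·v)/(|u||v|) = 0.1003, so θ = 1.4703 rad.

1.4703 rad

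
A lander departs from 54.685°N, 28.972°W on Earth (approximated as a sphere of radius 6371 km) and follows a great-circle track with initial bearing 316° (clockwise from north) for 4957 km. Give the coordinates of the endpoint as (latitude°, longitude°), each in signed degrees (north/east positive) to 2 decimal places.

Angular distance δ = d/R = 4957/6371 = 0.77806 rad; initial bearing θ = 5.5152 rad.
sin φ₂ = sin φ₁ cos δ + cos φ₁ sin δ cos θ = (0.8160)(0.7123) + (0.5781)(0.7019)(0.7193) = 0.8731, so φ₂ = 60.82°.
Δλ = atan2(sin θ sin δ cos φ₁, cos δ − sin φ₁ sin φ₂) = atan2(-0.2819, -0.0001) = -90.029°.
λ₂ = -28.972° − 90.029° = -119.00°.

60.82°, -119.00°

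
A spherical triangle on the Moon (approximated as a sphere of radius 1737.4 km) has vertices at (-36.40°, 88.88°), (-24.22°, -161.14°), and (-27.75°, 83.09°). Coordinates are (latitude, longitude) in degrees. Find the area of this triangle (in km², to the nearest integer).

267575 km²

Side lengths (central angles): a = 1.7314, b = 0.1735, c = 1.5782 rad; semiperimeter s = 1.7415.
By l'Huilier's theorem, tan(E/4) = √[tan(s/2) tan((s−a)/2) tan((s−b)/2) tan((s−c)/2)], giving spherical excess E = 0.0886 rad.
Area = E·R² = 0.0886 × (1737.4)² ≈ 267575 km².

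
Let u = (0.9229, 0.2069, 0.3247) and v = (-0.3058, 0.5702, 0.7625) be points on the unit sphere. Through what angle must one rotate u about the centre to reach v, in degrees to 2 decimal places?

85.22°

u·v = 0.0833; |u| = 1.0000, |v| = 1.0000.
cos θ = (u·v)/(|u||v|) = 0.0833, so θ = 85.22°.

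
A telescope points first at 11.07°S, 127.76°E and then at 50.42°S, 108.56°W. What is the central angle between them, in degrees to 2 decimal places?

In radians: φ₁ = -0.1932, φ₂ = -0.8800, Δλ = 123.680° = 2.1586 rad.
Haversine: a = sin²(Δφ/2) + cos φ₁ cos φ₂ sin²(Δλ/2) = 0.1134 + (0.9814)(0.6372)(0.7773) = 0.59939.
Central angle c = 2·arcsin(√a) = 1.77090 rad.
So the angular separation is 101.47°.

101.47°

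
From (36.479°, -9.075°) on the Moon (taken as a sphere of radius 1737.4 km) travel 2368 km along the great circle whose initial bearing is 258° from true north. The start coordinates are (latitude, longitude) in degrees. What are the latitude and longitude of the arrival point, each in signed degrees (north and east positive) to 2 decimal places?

-2.34°, -82.39°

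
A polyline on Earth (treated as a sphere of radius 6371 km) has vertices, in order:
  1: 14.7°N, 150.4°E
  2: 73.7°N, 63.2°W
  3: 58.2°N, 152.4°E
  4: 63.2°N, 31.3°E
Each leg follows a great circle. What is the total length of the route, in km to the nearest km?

20621 km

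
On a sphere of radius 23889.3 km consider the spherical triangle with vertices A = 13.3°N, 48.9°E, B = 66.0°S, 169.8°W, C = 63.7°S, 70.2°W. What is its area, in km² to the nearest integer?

629361814 km²

Side lengths (central angles): a = 0.6617, b = 1.9998, c = 2.1166 rad; semiperimeter s = 2.3890.
By l'Huilier's theorem, tan(E/4) = √[tan(s/2) tan((s−a)/2) tan((s−b)/2) tan((s−c)/2)], giving spherical excess E = 1.1028 rad.
Area = E·R² = 1.1028 × (23889.3)² ≈ 629361814 km².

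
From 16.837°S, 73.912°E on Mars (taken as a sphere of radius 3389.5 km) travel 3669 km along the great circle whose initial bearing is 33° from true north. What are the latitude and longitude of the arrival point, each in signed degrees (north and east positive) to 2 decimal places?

Angular distance δ = d/R = 3669/3389.5 = 1.08246 rad; initial bearing θ = 0.5760 rad.
sin φ₂ = sin φ₁ cos δ + cos φ₁ sin δ cos θ = (-0.2896)(0.4692) + (0.9571)(0.8831)(0.8387) = 0.5730, so φ₂ = 34.96°.
Δλ = atan2(sin θ sin δ cos φ₁, cos δ − sin φ₁ sin φ₂) = atan2(0.4604, 0.6351) = 35.936°.
λ₂ = 73.912° + 35.936° = 109.85°.

34.96°, 109.85°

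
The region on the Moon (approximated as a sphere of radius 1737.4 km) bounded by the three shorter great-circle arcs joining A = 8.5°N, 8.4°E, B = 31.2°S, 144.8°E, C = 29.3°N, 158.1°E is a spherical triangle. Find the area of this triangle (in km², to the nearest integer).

Side lengths (central angles): a = 1.0788, b = 2.3082, c = 2.3312 rad; semiperimeter s = 2.8590.
By l'Huilier's theorem, tan(E/4) = √[tan(s/2) tan((s−a)/2) tan((s−b)/2) tan((s−c)/2)], giving spherical excess E = 2.7338 rad.
Area = E·R² = 2.7338 × (1737.4)² ≈ 8252163 km².

8252163 km²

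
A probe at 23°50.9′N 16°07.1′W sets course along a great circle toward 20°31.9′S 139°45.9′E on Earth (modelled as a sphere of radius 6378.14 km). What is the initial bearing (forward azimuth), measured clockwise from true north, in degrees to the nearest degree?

With φ₁ = 0.4162, φ₂ = -0.3583, Δλ = 2.7207 rad, the forward-azimuth formula gives
θ = atan2( sin Δλ cos φ₂ , cos φ₁ sin φ₂ − sin φ₁ cos φ₂ cos Δλ ) = atan2(0.3826, 0.0248) = 86.29°.
So the initial bearing is 86°.

86°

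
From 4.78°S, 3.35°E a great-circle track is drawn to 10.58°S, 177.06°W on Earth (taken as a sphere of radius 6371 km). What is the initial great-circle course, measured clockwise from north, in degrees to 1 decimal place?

178.5°

With φ₁ = -0.0834, φ₂ = -0.1847, Δλ = 3.1344 rad, the forward-azimuth formula gives
θ = atan2( sin Δλ cos φ₂ , cos φ₁ sin φ₂ − sin φ₁ cos φ₂ cos Δλ ) = atan2(0.0070, -0.2649) = 178.48°.
So the initial bearing is 178.5°.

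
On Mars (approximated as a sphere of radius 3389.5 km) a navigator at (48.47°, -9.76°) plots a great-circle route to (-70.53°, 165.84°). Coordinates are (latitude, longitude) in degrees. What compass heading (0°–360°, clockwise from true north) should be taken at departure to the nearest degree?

With φ₁ = 0.8460, φ₂ = -1.2310, Δλ = 3.0648 rad, the forward-azimuth formula gives
θ = atan2( sin Δλ cos φ₂ , cos φ₁ sin φ₂ − sin φ₁ cos φ₂ cos Δλ ) = atan2(0.0256, -0.3763) = 176.11°.
So the initial bearing is 176°.

176°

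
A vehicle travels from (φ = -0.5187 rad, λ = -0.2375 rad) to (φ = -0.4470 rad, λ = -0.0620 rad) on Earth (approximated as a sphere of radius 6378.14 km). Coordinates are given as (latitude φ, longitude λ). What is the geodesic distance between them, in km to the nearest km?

1091 km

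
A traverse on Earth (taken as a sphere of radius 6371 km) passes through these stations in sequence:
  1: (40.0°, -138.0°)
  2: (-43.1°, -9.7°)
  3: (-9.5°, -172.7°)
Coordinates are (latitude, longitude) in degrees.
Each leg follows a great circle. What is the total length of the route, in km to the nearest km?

29685 km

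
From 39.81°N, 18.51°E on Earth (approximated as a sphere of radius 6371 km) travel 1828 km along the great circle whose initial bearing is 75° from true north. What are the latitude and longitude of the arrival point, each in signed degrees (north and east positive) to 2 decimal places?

42.09°, 40.13°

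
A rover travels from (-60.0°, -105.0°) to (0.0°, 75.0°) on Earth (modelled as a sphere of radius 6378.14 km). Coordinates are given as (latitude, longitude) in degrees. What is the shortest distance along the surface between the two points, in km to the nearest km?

13358 km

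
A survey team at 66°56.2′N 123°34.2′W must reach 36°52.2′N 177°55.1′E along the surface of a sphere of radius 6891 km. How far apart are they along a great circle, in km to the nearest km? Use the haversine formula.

5328 km

In radians: φ₁ = 1.1683, φ₂ = 0.6435, Δλ = -58.512° = -1.0212 rad.
Haversine: a = sin²(Δφ/2) + cos φ₁ cos φ₂ sin²(Δλ/2) = 0.0673 + (0.3917)(0.8000)(0.2388) = 0.14213.
Central angle c = 2·arcsin(√a) = 0.77311 rad.
Distance = R·c = 6891 × 0.7731 ≈ 5328 km.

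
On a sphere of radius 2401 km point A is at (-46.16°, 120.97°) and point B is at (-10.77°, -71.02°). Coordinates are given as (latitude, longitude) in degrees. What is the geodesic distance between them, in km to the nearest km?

Let φ₁ = -0.8056 rad, φ₂ = -0.1880 rad, and Δλ = 2.9323 rad.
cos c = sin φ₁ sin φ₂ + cos φ₁ cos φ₂ cos Δλ = (-0.7213)(-0.1869) + (0.6926)(0.9824)(-0.9782) = -0.53082,
so c = arccos(-0.53082) = 2.13036 rad.
Distance = R·c = 2401 × 2.1304 ≈ 5115 km.

5115 km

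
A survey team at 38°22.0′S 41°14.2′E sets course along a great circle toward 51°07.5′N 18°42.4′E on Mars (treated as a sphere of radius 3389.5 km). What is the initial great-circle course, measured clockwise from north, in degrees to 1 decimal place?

346.1°

With φ₁ = -0.6696, φ₂ = 0.8923, Δλ = -0.3932 rad, the forward-azimuth formula gives
θ = atan2( sin Δλ cos φ₂ , cos φ₁ sin φ₂ − sin φ₁ cos φ₂ cos Δλ ) = atan2(-0.2405, 0.9702) = -13.92°.
Adding 360° brings this into [0°, 360°): 346.1°.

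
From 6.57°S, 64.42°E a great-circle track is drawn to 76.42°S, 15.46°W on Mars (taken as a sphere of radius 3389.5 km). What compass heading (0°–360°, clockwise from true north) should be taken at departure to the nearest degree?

With φ₁ = -0.1147, φ₂ = -1.3338, Δλ = -1.3942 rad, the forward-azimuth formula gives
θ = atan2( sin Δλ cos φ₂ , cos φ₁ sin φ₂ − sin φ₁ cos φ₂ cos Δλ ) = atan2(-0.2311, -0.9609) = -166.47°.
Adding 360° brings this into [0°, 360°): 194°.

194°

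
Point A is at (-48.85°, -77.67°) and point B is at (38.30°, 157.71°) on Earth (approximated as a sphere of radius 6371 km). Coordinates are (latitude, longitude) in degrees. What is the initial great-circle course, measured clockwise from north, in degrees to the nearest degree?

With φ₁ = -0.8526, φ₂ = 0.6685, Δλ = -2.1750 rad, the forward-azimuth formula gives
θ = atan2( sin Δλ cos φ₂ , cos φ₁ sin φ₂ − sin φ₁ cos φ₂ cos Δλ ) = atan2(-0.6458, 0.0721) = -83.63°.
Adding 360° brings this into [0°, 360°): 276°.

276°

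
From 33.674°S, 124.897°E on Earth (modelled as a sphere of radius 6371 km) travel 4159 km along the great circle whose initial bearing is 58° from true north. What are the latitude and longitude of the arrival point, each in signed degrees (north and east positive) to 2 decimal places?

Angular distance δ = d/R = 4159/6371 = 0.65280 rad; initial bearing θ = 1.0123 rad.
sin φ₂ = sin φ₁ cos δ + cos φ₁ sin δ cos θ = (-0.5545)(0.7944) + (0.8322)(0.6074)(0.5299) = -0.1726, so φ₂ = -9.94°.
Δλ = atan2(sin θ sin δ cos φ₁, cos δ − sin φ₁ sin φ₂) = atan2(0.4287, 0.6987) = 31.531°.
λ₂ = 124.897° + 31.531° = 156.43°.

-9.94°, 156.43°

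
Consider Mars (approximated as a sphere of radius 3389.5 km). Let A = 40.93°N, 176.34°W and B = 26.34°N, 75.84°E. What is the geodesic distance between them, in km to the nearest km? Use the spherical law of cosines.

In radians: φ₁ = 0.7144, φ₂ = 0.4597, Δλ = -107.820° = -1.8818 rad.
cos c = sin φ₁ sin φ₂ + cos φ₁ cos φ₂ cos Δλ = (0.6551)(0.4437) + (0.7555)(0.8962)(-0.3060) = 0.08348,
so c = arccos(0.08348) = 1.48722 rad.
Distance = R·c = 3389.5 × 1.4872 ≈ 5041 km.

5041 km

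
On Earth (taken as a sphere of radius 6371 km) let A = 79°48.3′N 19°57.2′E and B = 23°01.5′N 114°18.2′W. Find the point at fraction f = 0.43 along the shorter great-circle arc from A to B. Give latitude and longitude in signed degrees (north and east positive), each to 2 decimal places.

64.62°, -102.36°

The central angle between A and B is δ = 1.2961 rad.
With f = 0.43, the slerp weights are sin((1−f)δ)/sin δ = 0.6996 and sin(fδ)/sin δ = 0.5495.
Weighted sum of the unit vectors: (0.6996)·(0.1664,0.0604,0.9842) + (0.5495)·(-0.3788,-0.8388,0.3911) = (-0.0917, -0.4187, 0.9035).
Converting back: φ = atan2(z, √(x²+y²)) = 64.62°, λ = atan2(y, x) = -102.36°.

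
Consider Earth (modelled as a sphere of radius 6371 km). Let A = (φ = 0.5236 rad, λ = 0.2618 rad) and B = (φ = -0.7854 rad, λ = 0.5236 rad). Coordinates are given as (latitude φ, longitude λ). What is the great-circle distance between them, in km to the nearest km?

8477 km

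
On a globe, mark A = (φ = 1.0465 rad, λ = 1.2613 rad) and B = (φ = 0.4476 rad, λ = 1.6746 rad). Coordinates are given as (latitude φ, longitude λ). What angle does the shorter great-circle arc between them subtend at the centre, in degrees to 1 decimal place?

38.0°

In radians: φ₁ = 1.0465, φ₂ = 0.4476, Δλ = 23.680° = 0.4133 rad.
Haversine: a = sin²(Δφ/2) + cos φ₁ cos φ₂ sin²(Δλ/2) = 0.0870 + (0.5006)(0.9015)(0.0421) = 0.10602.
Central angle c = 2·arcsin(√a) = 0.66331 rad.
So the angular separation is 38.0°.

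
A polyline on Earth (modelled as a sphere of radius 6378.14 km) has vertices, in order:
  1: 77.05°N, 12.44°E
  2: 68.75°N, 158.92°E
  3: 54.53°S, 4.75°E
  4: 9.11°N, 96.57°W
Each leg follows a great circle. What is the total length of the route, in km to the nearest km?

Leg 1→2: central angle 0.5724 rad, distance 3651.0 km.
Leg 2→3: central angle 2.8188 rad, distance 17978.6 km.
Leg 3→4: central angle 1.8146 rad, distance 11573.9 km.
Total: 3651.0 + 17978.6 + 11573.9 ≈ 33203 km.

33203 km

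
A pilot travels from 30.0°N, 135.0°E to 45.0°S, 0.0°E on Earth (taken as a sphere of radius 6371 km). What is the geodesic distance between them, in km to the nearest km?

15775 km

Let φ₁ = 0.5236 rad, φ₂ = -0.7854 rad, and Δλ = -2.3562 rad.
cos c = sin φ₁ sin φ₂ + cos φ₁ cos φ₂ cos Δλ = (0.5000)(-0.7071) + (0.8660)(0.7071)(-0.7071) = -0.78657,
so c = arccos(-0.78657) = 2.47602 rad.
Distance = R·c = 6371 × 2.4760 ≈ 15775 km.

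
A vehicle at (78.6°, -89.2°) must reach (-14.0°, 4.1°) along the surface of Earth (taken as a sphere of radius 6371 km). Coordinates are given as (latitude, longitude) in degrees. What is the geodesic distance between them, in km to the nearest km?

Let φ₁ = 1.3718 rad, φ₂ = -0.2443 rad, and Δλ = 1.6284 rad.
cos c = sin φ₁ sin φ₂ + cos φ₁ cos φ₂ cos Δλ = (0.9803)(-0.2419) + (0.1977)(0.9703)(-0.0576) = -0.24819,
so c = arccos(-0.24819) = 1.82161 rad.
Distance = R·c = 6371 × 1.8216 ≈ 11605 km.

11605 km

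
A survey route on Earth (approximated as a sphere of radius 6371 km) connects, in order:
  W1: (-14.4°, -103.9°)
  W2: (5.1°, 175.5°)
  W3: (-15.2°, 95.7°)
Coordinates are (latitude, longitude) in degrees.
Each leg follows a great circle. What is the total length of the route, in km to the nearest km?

18210 km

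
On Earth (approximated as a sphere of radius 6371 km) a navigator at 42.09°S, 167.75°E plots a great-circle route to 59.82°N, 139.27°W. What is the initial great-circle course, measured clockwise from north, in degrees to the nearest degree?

25°

With φ₁ = -0.7346, φ₂ = 1.0441, Δλ = 0.9247 rad, the forward-azimuth formula gives
θ = atan2( sin Δλ cos φ₂ , cos φ₁ sin φ₂ − sin φ₁ cos φ₂ cos Δλ ) = atan2(0.4014, 0.8444) = 25.42°.
So the initial bearing is 25°.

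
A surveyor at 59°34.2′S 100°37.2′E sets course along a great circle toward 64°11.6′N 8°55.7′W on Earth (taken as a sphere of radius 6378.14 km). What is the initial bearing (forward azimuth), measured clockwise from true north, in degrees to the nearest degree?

Δλ = -109.548° = -1.9120 rad.
y = sin Δλ · cos φ₂ = (-0.9424)(0.4353) = -0.4102
x = cos φ₁ sin φ₂ − sin φ₁ cos φ₂ cos Δλ = (0.5065)(0.9003) − (-0.8622)(0.4353)(-0.3346) = 0.3304
θ = atan2(y, x) = -51.16°; adding 360° gives 309°.

309°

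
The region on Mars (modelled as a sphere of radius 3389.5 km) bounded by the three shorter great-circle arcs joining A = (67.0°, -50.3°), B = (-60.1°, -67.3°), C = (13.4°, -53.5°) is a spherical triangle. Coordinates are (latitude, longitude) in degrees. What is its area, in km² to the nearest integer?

Side lengths (central angles): a = 1.2974, b = 0.9362, c = 2.2290 rad; semiperimeter s = 2.2313.
By l'Huilier's theorem, tan(E/4) = √[tan(s/2) tan((s−a)/2) tan((s−b)/2) tan((s−c)/2)], giving spherical excess E = 0.1196 rad.
Area = E·R² = 0.1196 × (3389.5)² ≈ 1373622 km².

1373622 km²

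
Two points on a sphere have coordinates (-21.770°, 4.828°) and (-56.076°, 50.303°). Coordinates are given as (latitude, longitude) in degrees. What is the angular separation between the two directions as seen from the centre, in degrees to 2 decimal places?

47.84°

In radians: φ₁ = -0.3800, φ₂ = -0.9787, Δλ = 45.475° = 0.7937 rad.
Haversine: a = sin²(Δφ/2) + cos φ₁ cos φ₂ sin²(Δλ/2) = 0.0870 + (0.9287)(0.5581)(0.1494) = 0.16441.
Central angle c = 2·arcsin(√a) = 0.83499 rad.
So the angular separation is 47.84°.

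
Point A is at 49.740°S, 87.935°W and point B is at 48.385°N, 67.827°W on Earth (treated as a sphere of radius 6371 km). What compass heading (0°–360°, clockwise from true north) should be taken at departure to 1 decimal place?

Δλ = 20.108° = 0.3510 rad.
y = sin Δλ · cos φ₂ = (0.3438)(0.6641) = 0.2283
x = cos φ₁ sin φ₂ − sin φ₁ cos φ₂ cos Δλ = (0.6463)(0.7476) − (-0.7631)(0.6641)(0.9390) = 0.9591
θ = atan2(y, x) = 13.39°, so the bearing is 13.4°.

13.4°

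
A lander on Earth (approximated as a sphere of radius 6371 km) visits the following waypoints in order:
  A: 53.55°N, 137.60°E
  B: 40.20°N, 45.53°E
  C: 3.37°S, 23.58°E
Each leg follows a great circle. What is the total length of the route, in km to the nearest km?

Leg A→B: central angle 1.0440 rad, distance 6651.1 km.
Leg B→C: central angle 0.8376 rad, distance 5336.2 km.
Total: 6651.1 + 5336.2 ≈ 11987 km.

11987 km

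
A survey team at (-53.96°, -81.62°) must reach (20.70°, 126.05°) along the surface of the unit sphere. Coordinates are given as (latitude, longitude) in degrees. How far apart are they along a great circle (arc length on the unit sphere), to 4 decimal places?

With latitudes φ₁ = -53.960°, φ₂ = 20.700° and longitude difference Δλ = -152.330°:
cos c = sin φ₁ sin φ₂ + cos φ₁ cos φ₂ cos Δλ = (-0.8086)(0.3535) + (0.5883)(0.9354)(-0.8856) = -0.77325,
so c = arccos(-0.77325) = 2.45474 rad.
On the unit sphere the arc length equals the central angle: 2.4547.

2.4547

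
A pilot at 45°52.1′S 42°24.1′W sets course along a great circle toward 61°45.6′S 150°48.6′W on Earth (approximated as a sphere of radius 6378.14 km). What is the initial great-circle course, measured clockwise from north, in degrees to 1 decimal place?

211.9°

Δλ = -108.408° = -1.8921 rad.
y = sin Δλ · cos φ₂ = (-0.9488)(0.4732) = -0.4490
x = cos φ₁ sin φ₂ − sin φ₁ cos φ₂ cos Δλ = (0.6963)(-0.8810) − (-0.7177)(0.4732)(-0.3158) = -0.7207
θ = atan2(y, x) = -148.08°; adding 360° gives 211.9°.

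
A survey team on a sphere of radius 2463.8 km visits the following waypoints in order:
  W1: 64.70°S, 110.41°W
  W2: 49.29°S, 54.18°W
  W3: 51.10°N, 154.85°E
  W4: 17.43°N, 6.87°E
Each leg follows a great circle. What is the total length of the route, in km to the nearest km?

Leg W1→W2: central angle 0.5730 rad, distance 1411.9 km.
Leg W2→W3: central angle 2.8178 rad, distance 6942.6 km.
Leg W3→W4: central angle 1.8492 rad, distance 4556.2 km.
Total: 1411.9 + 6942.6 + 4556.2 ≈ 12911 km.

12911 km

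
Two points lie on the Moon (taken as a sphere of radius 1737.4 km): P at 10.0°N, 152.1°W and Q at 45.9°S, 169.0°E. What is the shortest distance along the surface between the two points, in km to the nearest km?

1998 km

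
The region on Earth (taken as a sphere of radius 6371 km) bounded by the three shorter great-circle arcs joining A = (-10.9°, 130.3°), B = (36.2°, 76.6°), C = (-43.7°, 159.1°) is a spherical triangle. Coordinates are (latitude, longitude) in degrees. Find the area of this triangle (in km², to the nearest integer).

Side lengths (central angles): a = 1.9091, b = 0.7186, c = 1.2053 rad; semiperimeter s = 1.9165.
By l'Huilier's theorem, tan(E/4) = √[tan(s/2) tan((s−a)/2) tan((s−b)/2) tan((s−c)/2)], giving spherical excess E = 0.1458 rad.
Area = E·R² = 0.1458 × (6371)² ≈ 5916834 km².

5916834 km²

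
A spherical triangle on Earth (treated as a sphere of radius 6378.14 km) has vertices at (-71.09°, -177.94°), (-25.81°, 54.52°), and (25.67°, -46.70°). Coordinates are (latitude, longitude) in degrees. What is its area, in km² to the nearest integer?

Side lengths (central angles): a = 1.9246, b = 2.2173, c = 1.3345 rad; semiperimeter s = 2.7382.
By l'Huilier's theorem, tan(E/4) = √[tan(s/2) tan((s−a)/2) tan((s−b)/2) tan((s−c)/2)], giving spherical excess E = 2.4132 rad.
Area = E·R² = 2.4132 × (6378.14)² ≈ 98170146 km².

98170146 km²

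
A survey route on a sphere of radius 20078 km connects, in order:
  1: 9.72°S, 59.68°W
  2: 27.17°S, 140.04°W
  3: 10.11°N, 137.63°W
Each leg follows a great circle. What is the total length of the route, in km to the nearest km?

40093 km

Leg 1→2: central angle 1.3449 rad, distance 27003.8 km.
Leg 2→3: central angle 0.6519 rad, distance 13089.6 km.
Total: 27003.8 + 13089.6 ≈ 40093 km.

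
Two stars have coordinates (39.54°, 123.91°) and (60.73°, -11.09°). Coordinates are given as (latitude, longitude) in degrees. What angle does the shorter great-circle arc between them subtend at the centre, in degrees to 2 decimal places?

With latitudes φ₁ = 39.540°, φ₂ = 60.730° and longitude difference Δλ = -135.000°:
cos c = sin φ₁ sin φ₂ + cos φ₁ cos φ₂ cos Δλ = (0.6366)(0.8723) + (0.7712)(0.4889)(-0.7071) = 0.28872,
so c = arccos(0.28872) = 1.27790 rad.
So the angular separation is 73.22°.

73.22°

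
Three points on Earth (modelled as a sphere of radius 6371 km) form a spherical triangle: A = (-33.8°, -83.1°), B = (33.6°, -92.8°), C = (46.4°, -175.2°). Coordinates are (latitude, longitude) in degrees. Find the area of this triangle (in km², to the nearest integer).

Side lengths (central angles): a = 1.0739, b = 2.0085, c = 1.1870 rad; semiperimeter s = 2.1347.
By l'Huilier's theorem, tan(E/4) = √[tan(s/2) tan((s−a)/2) tan((s−b)/2) tan((s−c)/2)], giving spherical excess E = 0.7346 rad.
Area = E·R² = 0.7346 × (6371)² ≈ 29818962 km².

29818962 km²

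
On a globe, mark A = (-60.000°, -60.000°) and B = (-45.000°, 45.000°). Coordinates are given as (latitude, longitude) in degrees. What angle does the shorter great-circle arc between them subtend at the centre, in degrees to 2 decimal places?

58.61°

With latitudes φ₁ = -60.000°, φ₂ = -45.000° and longitude difference Δλ = 105.000°:
cos c = sin φ₁ sin φ₂ + cos φ₁ cos φ₂ cos Δλ = (-0.8660)(-0.7071) + (0.5000)(0.7071)(-0.2588) = 0.52087,
so c = arccos(0.52087) = 1.02293 rad.
So the angular separation is 58.61°.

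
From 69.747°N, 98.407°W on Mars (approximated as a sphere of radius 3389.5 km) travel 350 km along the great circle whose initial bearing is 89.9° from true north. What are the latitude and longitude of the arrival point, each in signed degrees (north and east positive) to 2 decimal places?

Angular distance δ = d/R = 350/3389.5 = 0.10326 rad; initial bearing θ = 1.5691 rad.
sin φ₂ = sin φ₁ cos δ + cos φ₁ sin δ cos θ = (0.9382)(0.9947) + (0.3462)(0.1031)(0.0017) = 0.9332, so φ₂ = 68.95°.
Δλ = atan2(sin θ sin δ cos φ₁, cos δ − sin φ₁ sin φ₂) = atan2(0.0357, 0.1191) = 16.673°.
λ₂ = -98.407° + 16.673° = -81.73°.

68.95°, -81.73°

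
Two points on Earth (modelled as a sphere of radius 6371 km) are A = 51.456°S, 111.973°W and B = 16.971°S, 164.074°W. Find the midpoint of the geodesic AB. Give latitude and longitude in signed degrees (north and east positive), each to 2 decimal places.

-36.97°, -143.91°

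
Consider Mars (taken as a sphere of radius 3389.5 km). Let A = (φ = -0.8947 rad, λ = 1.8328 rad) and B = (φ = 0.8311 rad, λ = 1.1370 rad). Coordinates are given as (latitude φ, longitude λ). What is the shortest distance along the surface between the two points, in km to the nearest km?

6189 km

In radians: φ₁ = -0.8947, φ₂ = 0.8311, Δλ = -39.866° = -0.6958 rad.
cos c = sin φ₁ sin φ₂ + cos φ₁ cos φ₂ cos Δλ = (-0.7800)(0.7387) + (0.6258)(0.6741)(0.7675) = -0.25243,
so c = arccos(-0.25243) = 1.82599 rad.
Distance = R·c = 3389.5 × 1.8260 ≈ 6189 km.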